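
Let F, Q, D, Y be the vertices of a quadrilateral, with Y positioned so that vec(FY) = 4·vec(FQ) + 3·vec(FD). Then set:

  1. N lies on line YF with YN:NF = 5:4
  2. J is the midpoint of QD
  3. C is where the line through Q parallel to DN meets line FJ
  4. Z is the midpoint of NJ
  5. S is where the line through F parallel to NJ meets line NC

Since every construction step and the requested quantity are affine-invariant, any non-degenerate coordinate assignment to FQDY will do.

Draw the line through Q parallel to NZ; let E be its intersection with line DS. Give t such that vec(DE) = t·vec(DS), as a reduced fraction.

Set F = (0, 0), Q = (1, 0), D = (0, 1), Y = (4, 3); any affine frame gives the same invariant.
1. N lies on line YF with YN:NF = 5:4 ⇒ N = (16/9, 4/3)
2. J is the midpoint of QD ⇒ J = (1/2, 1/2)
3. C is where the line through Q parallel to DN meets line FJ ⇒ C = (-3/13, -3/13)
4. Z is the midpoint of NJ ⇒ Z = (41/36, 11/12)
5. S is where the line through F parallel to NJ meets line NC ⇒ S = (23/57, 5/19)
through Q parallel to NZ: direction (-23/36, -5/12); meets DS at E = (2/3, -5/23)
E = D + t·(S−D) with t = 38/23

t = 38/23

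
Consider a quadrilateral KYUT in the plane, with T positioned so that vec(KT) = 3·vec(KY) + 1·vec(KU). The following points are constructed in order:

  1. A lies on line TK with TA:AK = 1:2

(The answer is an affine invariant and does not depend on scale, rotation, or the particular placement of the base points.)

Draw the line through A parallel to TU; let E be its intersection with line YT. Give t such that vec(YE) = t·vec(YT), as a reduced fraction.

Choose coordinates K = (0, 0), Y = (1, 0), U = (0, 1), T = (3, 1).
1. A lies on line TK with TA:AK = 1:2 ⇒ A = (2, 2/3)
through A parallel to TU: direction (-3, 0); meets YT at E = (7/3, 2/3)
E = Y + t·(T−Y) with t = 2/3

t = 2/3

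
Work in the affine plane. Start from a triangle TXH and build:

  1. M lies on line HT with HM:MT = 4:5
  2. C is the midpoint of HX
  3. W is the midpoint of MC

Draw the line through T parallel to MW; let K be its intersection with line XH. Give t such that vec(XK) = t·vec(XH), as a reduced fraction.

Work in coordinates with T = (0, 0), X = (1, 0), H = (0, 1).
1. M lies on line HT with HM:MT = 4:5 ⇒ M = (0, 5/9)
2. C is the midpoint of HX ⇒ C = (1/2, 1/2)
3. W is the midpoint of MC ⇒ W = (1/4, 19/36)
through T parallel to MW: direction (1/4, -1/36); meets XH at K = (9/8, -1/8)
K = X + t·(H−X) with t = -1/8

t = -1/8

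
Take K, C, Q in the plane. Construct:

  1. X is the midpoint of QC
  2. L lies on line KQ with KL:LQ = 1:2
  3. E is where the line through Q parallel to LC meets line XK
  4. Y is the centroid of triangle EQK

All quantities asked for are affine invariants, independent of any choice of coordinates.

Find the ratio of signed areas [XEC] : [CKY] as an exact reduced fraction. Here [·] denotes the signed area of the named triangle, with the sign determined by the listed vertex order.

Set K = (0, 0), C = (1, 0), Q = (0, 1); any affine frame gives the same invariant.
1. X is the midpoint of QC ⇒ X = (1/2, 1/2)
2. L lies on line KQ with KL:LQ = 1:2 ⇒ L = (0, 1/3)
3. E is where the line through Q parallel to LC meets line XK ⇒ E = (3/4, 3/4)
4. Y is the centroid of triangle EQK ⇒ Y = (1/4, 7/12)
2·[XEC] = -1/4, 2·[CKY] = -7/12
[XEC]:[CKY] = -1/4:-7/12 = 3/7

[XEC]:[CKY] = 3/7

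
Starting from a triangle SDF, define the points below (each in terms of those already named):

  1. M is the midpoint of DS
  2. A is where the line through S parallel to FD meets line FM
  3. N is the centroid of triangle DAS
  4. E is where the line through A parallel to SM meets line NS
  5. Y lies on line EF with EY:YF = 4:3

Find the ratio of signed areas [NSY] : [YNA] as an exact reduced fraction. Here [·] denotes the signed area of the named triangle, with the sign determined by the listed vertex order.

Set S = (0, 0), D = (1, 0), F = (0, 1); any affine frame gives the same invariant.
1. M is the midpoint of DS ⇒ M = (1/2, 0)
2. A is where the line through S parallel to FD meets line FM ⇒ A = (1, -1)
3. N is the centroid of triangle DAS ⇒ N = (2/3, -1/3)
4. E is where the line through A parallel to SM meets line NS ⇒ E = (2, -1)
5. Y lies on line EF with EY:YF = 4:3 ⇒ Y = (6/7, 1/7)
2·[NSY] = -8/21, 2·[YNA] = 2/7
[NSY]:[YNA] = -8/21:2/7 = -4/3

[NSY]:[YNA] = -4/3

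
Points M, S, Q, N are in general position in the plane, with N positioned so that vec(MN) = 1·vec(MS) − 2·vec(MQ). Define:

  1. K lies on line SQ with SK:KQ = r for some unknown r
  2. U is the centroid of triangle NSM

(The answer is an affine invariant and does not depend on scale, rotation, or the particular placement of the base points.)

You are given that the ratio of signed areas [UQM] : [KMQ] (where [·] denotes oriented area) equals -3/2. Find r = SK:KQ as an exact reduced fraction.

r = 5/4

Choose coordinates M = (0, 0), S = (1, 0), Q = (0, 1), N = (1, -2).
1. With SK:KQ = r, write λ = r/(r+1) so K = S + λ·(Q−S); K is affine-linear in λ
2. U is the centroid of triangle NSM ⇒ U = (2/3, -2/3)
Every point depending on K is an affine combination of K and λ-independent points, so each such coordinate is linear in λ; the λ² term in each signed area is a multiple of (Q−S)×(Q−S) = 0, so 2·[UQM] and 2·[KMQ] are each linear in λ. Evaluating at λ=0 and λ=1:
  2·[UQM] = 2/3,   2·[KMQ] = λ − 1
So [UQM]:[KMQ] = (2/3) / (λ − 1). Setting this equal to -3/2:
  2/3 = -3/2·(λ − 1)  ⇒  λ = 5/9
Then r = λ/(1−λ) = (5/9)/(4/9) = 5/4. Check: with r = 5/4, K = (4/9, 5/9) and [UQM]:[KMQ] = -3/2 as required.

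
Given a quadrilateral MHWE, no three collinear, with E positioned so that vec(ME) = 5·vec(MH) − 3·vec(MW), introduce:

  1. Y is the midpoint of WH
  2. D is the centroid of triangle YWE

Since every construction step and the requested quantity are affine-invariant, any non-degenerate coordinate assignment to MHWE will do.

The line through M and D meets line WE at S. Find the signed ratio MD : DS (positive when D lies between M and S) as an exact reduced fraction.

Assign M = (0, 0), H = (1, 0), W = (0, 1), E = (5, -3) — the answer is frame-independent, so this choice is without loss of generality.
1. Y is the midpoint of WH ⇒ Y = (1/2, 1/2)
2. D is the centroid of triangle YWE ⇒ D = (11/6, -1/2)
line MD meets WE at S = (55/29, -15/29)
D = M + t·(S−M) with t = 29/30, so MD:DS = 29/30:1/30

MD:DS = 29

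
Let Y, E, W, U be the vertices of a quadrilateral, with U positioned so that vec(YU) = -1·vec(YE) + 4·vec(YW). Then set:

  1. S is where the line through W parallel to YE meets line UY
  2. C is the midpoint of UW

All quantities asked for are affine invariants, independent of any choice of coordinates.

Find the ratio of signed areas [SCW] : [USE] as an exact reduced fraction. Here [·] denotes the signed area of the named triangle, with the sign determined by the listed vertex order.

Work in coordinates with Y = (0, 0), E = (1, 0), W = (0, 1), U = (-1, 4).
1. S is where the line through W parallel to YE meets line UY ⇒ S = (-1/4, 1)
2. C is the midpoint of UW ⇒ C = (-1/2, 5/2)
2·[SCW] = -3/8, 2·[USE] = 3
[SCW]:[USE] = -3/8:3 = -1/8

[SCW]:[USE] = -1/8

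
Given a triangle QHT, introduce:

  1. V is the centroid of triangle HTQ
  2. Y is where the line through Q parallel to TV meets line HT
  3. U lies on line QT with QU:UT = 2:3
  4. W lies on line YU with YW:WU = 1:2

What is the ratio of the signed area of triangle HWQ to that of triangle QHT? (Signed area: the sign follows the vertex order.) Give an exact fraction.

Choose coordinates Q = (0, 0), H = (1, 0), T = (0, 1).
1. V is the centroid of triangle HTQ ⇒ V = (1/3, 1/3)
2. Y is where the line through Q parallel to TV meets line HT ⇒ Y = (-1, 2)
3. U lies on line QT with QU:UT = 2:3 ⇒ U = (0, 2/5)
4. W lies on line YU with YW:WU = 1:2 ⇒ W = (-2/3, 22/15)
2·[HWQ] = 22/15, 2·[QHT] = 1
[HWQ]:[QHT] = 22/15:1 = 22/15

[HWQ]:[QHT] = 22/15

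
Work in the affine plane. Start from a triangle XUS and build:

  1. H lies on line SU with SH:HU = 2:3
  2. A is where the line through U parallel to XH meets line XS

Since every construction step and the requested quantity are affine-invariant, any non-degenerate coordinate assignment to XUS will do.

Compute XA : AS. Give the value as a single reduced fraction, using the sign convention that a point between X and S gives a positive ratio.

Work in coordinates with X = (0, 0), U = (1, 0), S = (0, 1).
1. H lies on line SU with SH:HU = 2:3 ⇒ H = (2/5, 3/5)
2. A is where the line through U parallel to XH meets line XS ⇒ A = (0, -3/2)
A = X + t·(S−X) with t = -3/2, so XA:AS = t:(1−t) = -3/2:5/2

XA:AS = -3/5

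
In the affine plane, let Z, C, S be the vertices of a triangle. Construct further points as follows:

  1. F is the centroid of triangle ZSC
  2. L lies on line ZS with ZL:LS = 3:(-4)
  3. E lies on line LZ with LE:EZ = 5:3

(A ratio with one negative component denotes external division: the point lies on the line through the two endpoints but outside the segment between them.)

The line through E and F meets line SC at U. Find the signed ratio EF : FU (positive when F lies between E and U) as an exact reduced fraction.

Choose coordinates Z = (0, 0), C = (1, 0), S = (0, 1).
1. F is the centroid of triangle ZSC ⇒ F = (1/3, 1/3)
2. L lies on line ZS with ZL:LS = 3:(-4) ⇒ L = (0, -3)
3. E lies on line LZ with LE:EZ = 5:3 ⇒ E = (0, -9/8)
line EF meets SC at U = (17/43, 26/43)
F = E + t·(U−E) with t = 43/51, so EF:FU = 43/51:8/51

EF:FU = 43/8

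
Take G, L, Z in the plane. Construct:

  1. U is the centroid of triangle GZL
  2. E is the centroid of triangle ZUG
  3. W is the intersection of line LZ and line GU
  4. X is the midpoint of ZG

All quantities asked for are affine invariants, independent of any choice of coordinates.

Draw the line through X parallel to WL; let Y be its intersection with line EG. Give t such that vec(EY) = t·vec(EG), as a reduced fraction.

Set G = (0, 0), L = (1, 0), Z = (0, 1); any affine frame gives the same invariant.
1. U is the centroid of triangle GZL ⇒ U = (1/3, 1/3)
2. E is the centroid of triangle ZUG ⇒ E = (1/9, 4/9)
3. W is the intersection of line LZ and line GU ⇒ W = (1/2, 1/2)
4. X is the midpoint of ZG ⇒ X = (0, 1/2)
through X parallel to WL: direction (1/2, -1/2); meets EG at Y = (1/10, 2/5)
Y = E + t·(G−E) with t = 1/10

t = 1/10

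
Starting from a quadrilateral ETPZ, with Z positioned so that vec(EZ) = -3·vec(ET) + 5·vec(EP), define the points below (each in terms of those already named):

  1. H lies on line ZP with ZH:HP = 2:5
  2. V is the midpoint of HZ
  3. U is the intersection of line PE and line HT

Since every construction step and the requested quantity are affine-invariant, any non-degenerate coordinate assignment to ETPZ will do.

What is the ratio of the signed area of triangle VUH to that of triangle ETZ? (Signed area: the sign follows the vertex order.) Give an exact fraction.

Set E = (0, 0), T = (1, 0), P = (0, 1), Z = (-3, 5); any affine frame gives the same invariant.
1. H lies on line ZP with ZH:HP = 2:5 ⇒ H = (-15/7, 27/7)
2. V is the midpoint of HZ ⇒ V = (-18/7, 31/7)
3. U is the intersection of line PE and line HT ⇒ U = (0, 27/22)
2·[VUH] = -15/154, 2·[ETZ] = 5
[VUH]:[ETZ] = -15/154:5 = -3/154

[VUH]:[ETZ] = -3/154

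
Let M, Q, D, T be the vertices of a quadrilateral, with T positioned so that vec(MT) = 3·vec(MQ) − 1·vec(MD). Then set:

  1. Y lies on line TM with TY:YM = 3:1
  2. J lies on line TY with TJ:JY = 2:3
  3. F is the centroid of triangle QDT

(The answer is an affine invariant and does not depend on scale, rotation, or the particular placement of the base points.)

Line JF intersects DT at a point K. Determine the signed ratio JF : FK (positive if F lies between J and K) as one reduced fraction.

JF:FK = 17/10

Choose coordinates M = (0, 0), Q = (1, 0), D = (0, 1), T = (3, -1).
1. Y lies on line TM with TY:YM = 3:1 ⇒ Y = (3/4, -1/4)
2. J lies on line TY with TJ:JY = 2:3 ⇒ J = (21/10, -7/10)
3. F is the centroid of triangle QDT ⇒ F = (4/3, 0)
line JF meets DT at K = (15/17, 7/17)
F = J + t·(K−J) with t = 17/27, so JF:FK = 17/27:10/27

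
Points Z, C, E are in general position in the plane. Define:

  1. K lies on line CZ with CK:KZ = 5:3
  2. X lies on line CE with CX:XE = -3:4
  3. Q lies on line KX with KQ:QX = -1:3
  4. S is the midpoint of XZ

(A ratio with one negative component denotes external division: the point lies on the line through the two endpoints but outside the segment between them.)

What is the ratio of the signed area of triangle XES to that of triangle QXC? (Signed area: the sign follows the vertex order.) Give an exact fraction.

[XES]:[QXC] = 32/45

Work in coordinates with Z = (0, 0), C = (1, 0), E = (0, 1).
1. K lies on line CZ with CK:KZ = 5:3 ⇒ K = (3/8, 0)
2. X lies on line CE with CX:XE = -3:4 ⇒ X = (4, -3)
3. Q lies on line KX with KQ:QX = -1:3 ⇒ Q = (-23/16, 3/2)
4. S is the midpoint of XZ ⇒ S = (2, -3/2)
2·[XES] = 2, 2·[QXC] = 45/16
[XES]:[QXC] = 2:45/16 = 32/45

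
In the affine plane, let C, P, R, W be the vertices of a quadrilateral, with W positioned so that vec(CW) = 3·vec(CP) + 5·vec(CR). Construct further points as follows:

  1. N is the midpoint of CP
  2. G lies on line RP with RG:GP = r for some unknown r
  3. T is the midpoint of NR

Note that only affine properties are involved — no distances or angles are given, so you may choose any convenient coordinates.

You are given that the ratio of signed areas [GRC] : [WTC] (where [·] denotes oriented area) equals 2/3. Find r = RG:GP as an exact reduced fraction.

r = 1/5

Choose coordinates C = (0, 0), P = (1, 0), R = (0, 1), W = (3, 5).
1. N is the midpoint of CP ⇒ N = (1/2, 0)
2. With RG:GP = r, write λ = r/(r+1) so G = R + λ·(P−R); G is affine-linear in λ
3. T is the midpoint of NR ⇒ T = (1/4, 1/2)
Every point depending on G is an affine combination of G and λ-independent points, so each such coordinate is linear in λ; the λ² term in each signed area is a multiple of (P−R)×(P−R) = 0, so 2·[GRC] and 2·[WTC] are each linear in λ. Evaluating at λ=0 and λ=1:
  2·[GRC] = λ,   2·[WTC] = 1/4
So [GRC]:[WTC] = (λ) / (1/4). Setting this equal to 2/3:
  λ = 2/3·(1/4)  ⇒  λ = 1/6
Then r = λ/(1−λ) = (1/6)/(5/6) = 1/5. Check: with r = 1/5, G = (1/6, 5/6) and [GRC]:[WTC] = 2/3 as required.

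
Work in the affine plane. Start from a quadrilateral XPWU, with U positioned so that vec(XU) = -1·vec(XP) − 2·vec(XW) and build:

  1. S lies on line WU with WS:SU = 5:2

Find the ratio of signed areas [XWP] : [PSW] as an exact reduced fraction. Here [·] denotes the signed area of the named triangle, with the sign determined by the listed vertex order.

[XWP]:[PSW] = 7/20

Set X = (0, 0), P = (1, 0), W = (0, 1), U = (-1, -2); any affine frame gives the same invariant.
1. S lies on line WU with WS:SU = 5:2 ⇒ S = (-5/7, -8/7)
2·[XWP] = -1, 2·[PSW] = -20/7
[XWP]:[PSW] = -1:-20/7 = 7/20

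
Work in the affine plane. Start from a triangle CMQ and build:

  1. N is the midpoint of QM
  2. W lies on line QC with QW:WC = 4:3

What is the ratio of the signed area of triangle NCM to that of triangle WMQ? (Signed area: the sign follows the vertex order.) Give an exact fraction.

[NCM]:[WMQ] = 7/8

Assign C = (0, 0), M = (1, 0), Q = (0, 1) — the answer is frame-independent, so this choice is without loss of generality.
1. N is the midpoint of QM ⇒ N = (1/2, 1/2)
2. W lies on line QC with QW:WC = 4:3 ⇒ W = (0, 3/7)
2·[NCM] = 1/2, 2·[WMQ] = 4/7
[NCM]:[WMQ] = 1/2:4/7 = 7/8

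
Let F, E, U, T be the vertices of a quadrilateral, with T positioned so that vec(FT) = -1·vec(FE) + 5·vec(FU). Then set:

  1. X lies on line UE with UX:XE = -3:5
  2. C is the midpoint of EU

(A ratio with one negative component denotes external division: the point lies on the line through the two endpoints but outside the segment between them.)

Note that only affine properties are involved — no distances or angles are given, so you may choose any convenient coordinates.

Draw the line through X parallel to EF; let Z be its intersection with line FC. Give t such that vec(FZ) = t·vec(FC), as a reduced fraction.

Set F = (0, 0), E = (1, 0), U = (0, 1), T = (-1, 5); any affine frame gives the same invariant.
1. X lies on line UE with UX:XE = -3:5 ⇒ X = (-3/2, 5/2)
2. C is the midpoint of EU ⇒ C = (1/2, 1/2)
through X parallel to EF: direction (-1, 0); meets FC at Z = (5/2, 5/2)
Z = F + t·(C−F) with t = 5

t = 5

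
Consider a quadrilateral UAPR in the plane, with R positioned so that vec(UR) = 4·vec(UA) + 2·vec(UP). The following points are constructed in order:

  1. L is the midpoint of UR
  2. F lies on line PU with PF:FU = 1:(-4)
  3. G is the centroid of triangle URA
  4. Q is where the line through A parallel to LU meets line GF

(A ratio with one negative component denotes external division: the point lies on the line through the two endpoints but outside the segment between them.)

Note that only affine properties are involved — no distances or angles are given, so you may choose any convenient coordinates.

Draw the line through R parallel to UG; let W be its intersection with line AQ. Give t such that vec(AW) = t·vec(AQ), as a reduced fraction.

t = 54/7

Choose coordinates U = (0, 0), A = (1, 0), P = (0, 1), R = (4, 2).
1. L is the midpoint of UR ⇒ L = (2, 1)
2. F lies on line PU with PF:FU = 1:(-4) ⇒ F = (0, 4/3)
3. G is the centroid of triangle URA ⇒ G = (5/3, 2/3)
4. Q is where the line through A parallel to LU meets line GF ⇒ Q = (55/27, 14/27)
through R parallel to UG: direction (5/3, 2/3); meets AQ at W = (9, 4)
W = A + t·(Q−A) with t = 54/7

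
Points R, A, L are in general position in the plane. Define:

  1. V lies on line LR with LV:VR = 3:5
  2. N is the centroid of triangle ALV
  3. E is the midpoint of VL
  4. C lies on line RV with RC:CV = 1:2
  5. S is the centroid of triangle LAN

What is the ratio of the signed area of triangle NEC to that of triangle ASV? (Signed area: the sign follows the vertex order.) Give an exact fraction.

Assign R = (0, 0), A = (1, 0), L = (0, 1) — the answer is frame-independent, so this choice is without loss of generality.
1. V lies on line LR with LV:VR = 3:5 ⇒ V = (0, 5/8)
2. N is the centroid of triangle ALV ⇒ N = (1/3, 13/24)
3. E is the midpoint of VL ⇒ E = (0, 13/16)
4. C lies on line RV with RC:CV = 1:2 ⇒ C = (0, 5/24)
5. S is the centroid of triangle LAN ⇒ S = (4/9, 37/72)
2·[NEC] = 29/144, 2·[ASV] = 1/6
[NEC]:[ASV] = 29/144:1/6 = 29/24

[NEC]:[ASV] = 29/24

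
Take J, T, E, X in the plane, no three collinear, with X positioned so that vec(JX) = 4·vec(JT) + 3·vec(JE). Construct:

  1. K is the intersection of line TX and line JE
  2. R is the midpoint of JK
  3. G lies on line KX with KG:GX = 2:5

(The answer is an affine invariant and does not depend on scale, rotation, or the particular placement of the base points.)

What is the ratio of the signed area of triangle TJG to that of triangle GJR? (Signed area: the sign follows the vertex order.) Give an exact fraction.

Choose coordinates J = (0, 0), T = (1, 0), E = (0, 1), X = (4, 3).
1. K is the intersection of line TX and line JE ⇒ K = (0, -1)
2. R is the midpoint of JK ⇒ R = (0, -1/2)
3. G lies on line KX with KG:GX = 2:5 ⇒ G = (8/7, 1/7)
2·[TJG] = -1/7, 2·[GJR] = 4/7
[TJG]:[GJR] = -1/7:4/7 = -1/4

[TJG]:[GJR] = -1/4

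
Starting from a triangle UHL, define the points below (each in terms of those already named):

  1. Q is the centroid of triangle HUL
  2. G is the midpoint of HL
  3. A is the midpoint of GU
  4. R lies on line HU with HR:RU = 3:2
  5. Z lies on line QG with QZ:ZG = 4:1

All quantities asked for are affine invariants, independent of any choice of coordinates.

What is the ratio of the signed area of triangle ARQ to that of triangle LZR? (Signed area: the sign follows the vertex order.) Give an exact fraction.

Work in coordinates with U = (0, 0), H = (1, 0), L = (0, 1).
1. Q is the centroid of triangle HUL ⇒ Q = (1/3, 1/3)
2. G is the midpoint of HL ⇒ G = (1/2, 1/2)
3. A is the midpoint of GU ⇒ A = (1/4, 1/4)
4. R lies on line HU with HR:RU = 3:2 ⇒ R = (2/5, 0)
5. Z lies on line QG with QZ:ZG = 4:1 ⇒ Z = (7/15, 7/15)
2·[ARQ] = 1/30, 2·[LZR] = -19/75
[ARQ]:[LZR] = 1/30:-19/75 = -5/38

[ARQ]:[LZR] = -5/38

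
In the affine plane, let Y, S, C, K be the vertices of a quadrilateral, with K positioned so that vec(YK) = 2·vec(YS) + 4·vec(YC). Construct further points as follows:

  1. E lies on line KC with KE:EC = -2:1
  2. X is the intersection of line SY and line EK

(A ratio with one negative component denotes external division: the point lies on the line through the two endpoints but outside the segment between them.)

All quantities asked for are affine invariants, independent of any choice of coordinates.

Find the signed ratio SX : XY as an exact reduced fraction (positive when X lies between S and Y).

Set Y = (0, 0), S = (1, 0), C = (0, 1), K = (2, 4); any affine frame gives the same invariant.
1. E lies on line KC with KE:EC = -2:1 ⇒ E = (-2, -2)
2. X is the intersection of line SY and line EK ⇒ X = (-2/3, 0)
X = S + t·(Y−S) with t = 5/3, so SX:XY = t:(1−t) = 5/3:-2/3

SX:XY = -5/2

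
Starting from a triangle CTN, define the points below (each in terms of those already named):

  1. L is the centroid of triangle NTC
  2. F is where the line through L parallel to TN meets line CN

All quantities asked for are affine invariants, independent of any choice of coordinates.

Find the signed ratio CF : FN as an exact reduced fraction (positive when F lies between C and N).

CF:FN = 2

Choose coordinates C = (0, 0), T = (1, 0), N = (0, 1).
1. L is the centroid of triangle NTC ⇒ L = (1/3, 1/3)
2. F is where the line through L parallel to TN meets line CN ⇒ F = (0, 2/3)
F = C + t·(N−C) with t = 2/3, so CF:FN = t:(1−t) = 2/3:1/3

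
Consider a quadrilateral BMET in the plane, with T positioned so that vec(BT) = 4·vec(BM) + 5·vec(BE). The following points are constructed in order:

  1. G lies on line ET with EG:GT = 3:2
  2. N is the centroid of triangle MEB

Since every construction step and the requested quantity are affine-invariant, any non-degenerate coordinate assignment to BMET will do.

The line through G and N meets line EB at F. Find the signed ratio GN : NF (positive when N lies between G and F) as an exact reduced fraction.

GN:NF = 31/5

Choose coordinates B = (0, 0), M = (1, 0), E = (0, 1), T = (4, 5).
1. G lies on line ET with EG:GT = 3:2 ⇒ G = (12/5, 17/5)
2. N is the centroid of triangle MEB ⇒ N = (1/3, 1/3)
line GN meets EB at F = (0, -5/31)
N = G + t·(F−G) with t = 31/36, so GN:NF = 31/36:5/36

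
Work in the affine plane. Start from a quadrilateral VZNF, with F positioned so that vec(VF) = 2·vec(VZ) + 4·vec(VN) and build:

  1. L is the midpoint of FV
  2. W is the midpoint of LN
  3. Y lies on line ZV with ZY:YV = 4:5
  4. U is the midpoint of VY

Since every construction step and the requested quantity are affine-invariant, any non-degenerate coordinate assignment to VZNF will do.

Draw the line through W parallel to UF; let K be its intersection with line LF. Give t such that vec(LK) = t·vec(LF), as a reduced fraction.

Choose coordinates V = (0, 0), Z = (1, 0), N = (0, 1), F = (2, 4).
1. L is the midpoint of FV ⇒ L = (1, 2)
2. W is the midpoint of LN ⇒ W = (1/2, 3/2)
3. Y lies on line ZV with ZY:YV = 4:5 ⇒ Y = (5/9, 0)
4. U is the midpoint of VY ⇒ U = (5/18, 0)
through W parallel to UF: direction (31/18, 4); meets LF at K = (-21/20, -21/10)
K = L + t·(F−L) with t = -41/20

t = -41/20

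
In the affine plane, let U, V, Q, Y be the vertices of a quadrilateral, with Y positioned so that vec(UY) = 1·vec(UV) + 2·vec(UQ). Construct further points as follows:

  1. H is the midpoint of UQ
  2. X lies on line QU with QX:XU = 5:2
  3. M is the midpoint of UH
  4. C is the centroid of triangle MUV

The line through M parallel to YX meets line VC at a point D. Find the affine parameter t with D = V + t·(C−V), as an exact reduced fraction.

Assign U = (0, 0), V = (1, 0), Q = (0, 1), Y = (1, 2) — the answer is frame-independent, so this choice is without loss of generality.
1. H is the midpoint of UQ ⇒ H = (0, 1/2)
2. X lies on line QU with QX:XU = 5:2 ⇒ X = (0, 2/7)
3. M is the midpoint of UH ⇒ M = (0, 1/4)
4. C is the centroid of triangle MUV ⇒ C = (1/3, 1/12)
through M parallel to YX: direction (-1, -12/7); meets VC at D = (-7/103, 55/412)
D = V + t·(C−V) with t = 165/103

t = 165/103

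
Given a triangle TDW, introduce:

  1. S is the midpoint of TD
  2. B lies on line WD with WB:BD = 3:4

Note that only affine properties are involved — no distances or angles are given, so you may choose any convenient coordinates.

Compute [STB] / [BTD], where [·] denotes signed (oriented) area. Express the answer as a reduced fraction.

[STB]:[BTD] = -1/2

Choose coordinates T = (0, 0), D = (1, 0), W = (0, 1).
1. S is the midpoint of TD ⇒ S = (1/2, 0)
2. B lies on line WD with WB:BD = 3:4 ⇒ B = (3/7, 4/7)
2·[STB] = -2/7, 2·[BTD] = 4/7
[STB]:[BTD] = -2/7:4/7 = -1/2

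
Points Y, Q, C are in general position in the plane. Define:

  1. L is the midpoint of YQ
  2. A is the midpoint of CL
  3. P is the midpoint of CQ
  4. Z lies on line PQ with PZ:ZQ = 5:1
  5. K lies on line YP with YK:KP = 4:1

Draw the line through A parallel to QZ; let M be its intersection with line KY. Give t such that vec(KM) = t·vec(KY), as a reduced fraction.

t = 1/16

Set Y = (0, 0), Q = (1, 0), C = (0, 1); any affine frame gives the same invariant.
1. L is the midpoint of YQ ⇒ L = (1/2, 0)
2. A is the midpoint of CL ⇒ A = (1/4, 1/2)
3. P is the midpoint of CQ ⇒ P = (1/2, 1/2)
4. Z lies on line PQ with PZ:ZQ = 5:1 ⇒ Z = (11/12, 1/12)
5. K lies on line YP with YK:KP = 4:1 ⇒ K = (2/5, 2/5)
through A parallel to QZ: direction (-1/12, 1/12); meets KY at M = (3/8, 3/8)
M = K + t·(Y−K) with t = 1/16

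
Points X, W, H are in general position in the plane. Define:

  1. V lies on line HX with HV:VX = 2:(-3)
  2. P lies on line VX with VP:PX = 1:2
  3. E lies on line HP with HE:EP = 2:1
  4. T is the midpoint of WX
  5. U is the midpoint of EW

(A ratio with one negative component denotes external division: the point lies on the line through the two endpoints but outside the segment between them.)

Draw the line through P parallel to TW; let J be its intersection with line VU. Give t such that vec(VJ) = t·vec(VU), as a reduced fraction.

t = 6/13

Set X = (0, 0), W = (1, 0), H = (0, 1); any affine frame gives the same invariant.
1. V lies on line HX with HV:VX = 2:(-3) ⇒ V = (0, 3)
2. P lies on line VX with VP:PX = 1:2 ⇒ P = (0, 2)
3. E lies on line HP with HE:EP = 2:1 ⇒ E = (0, 5/3)
4. T is the midpoint of WX ⇒ T = (1/2, 0)
5. U is the midpoint of EW ⇒ U = (1/2, 5/6)
through P parallel to TW: direction (1/2, 0); meets VU at J = (3/13, 2)
J = V + t·(U−V) with t = 6/13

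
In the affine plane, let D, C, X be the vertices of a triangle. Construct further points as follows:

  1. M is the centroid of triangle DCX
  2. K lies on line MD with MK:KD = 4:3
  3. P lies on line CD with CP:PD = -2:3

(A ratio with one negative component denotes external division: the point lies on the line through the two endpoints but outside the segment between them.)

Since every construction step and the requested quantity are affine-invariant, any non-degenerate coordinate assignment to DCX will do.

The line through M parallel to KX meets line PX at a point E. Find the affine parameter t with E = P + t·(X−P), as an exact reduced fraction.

Choose coordinates D = (0, 0), C = (1, 0), X = (0, 1).
1. M is the centroid of triangle DCX ⇒ M = (1/3, 1/3)
2. K lies on line MD with MK:KD = 4:3 ⇒ K = (1/7, 1/7)
3. P lies on line CD with CP:PD = -2:3 ⇒ P = (3, 0)
through M parallel to KX: direction (-1/7, 6/7); meets PX at E = (4/17, 47/51)
E = P + t·(X−P) with t = 47/51

t = 47/51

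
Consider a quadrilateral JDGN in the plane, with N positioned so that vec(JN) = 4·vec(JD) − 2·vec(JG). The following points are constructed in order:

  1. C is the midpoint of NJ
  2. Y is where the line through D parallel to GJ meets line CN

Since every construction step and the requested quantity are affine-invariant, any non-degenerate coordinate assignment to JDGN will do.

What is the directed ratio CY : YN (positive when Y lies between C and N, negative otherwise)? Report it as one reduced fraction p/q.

Assign J = (0, 0), D = (1, 0), G = (0, 1), N = (4, -2) — the answer is frame-independent, so this choice is without loss of generality.
1. C is the midpoint of NJ ⇒ C = (2, -1)
2. Y is where the line through D parallel to GJ meets line CN ⇒ Y = (1, -1/2)
Y = C + t·(N−C) with t = -1/2, so CY:YN = t:(1−t) = -1/2:3/2

CY:YN = -1/3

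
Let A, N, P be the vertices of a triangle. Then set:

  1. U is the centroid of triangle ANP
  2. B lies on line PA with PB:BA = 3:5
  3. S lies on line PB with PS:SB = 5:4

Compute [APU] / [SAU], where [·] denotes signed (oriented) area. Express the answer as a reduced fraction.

[APU]:[SAU] = -24/19

Work in coordinates with A = (0, 0), N = (1, 0), P = (0, 1).
1. U is the centroid of triangle ANP ⇒ U = (1/3, 1/3)
2. B lies on line PA with PB:BA = 3:5 ⇒ B = (0, 5/8)
3. S lies on line PB with PS:SB = 5:4 ⇒ S = (0, 19/24)
2·[APU] = -1/3, 2·[SAU] = 19/72
[APU]:[SAU] = -1/3:19/72 = -24/19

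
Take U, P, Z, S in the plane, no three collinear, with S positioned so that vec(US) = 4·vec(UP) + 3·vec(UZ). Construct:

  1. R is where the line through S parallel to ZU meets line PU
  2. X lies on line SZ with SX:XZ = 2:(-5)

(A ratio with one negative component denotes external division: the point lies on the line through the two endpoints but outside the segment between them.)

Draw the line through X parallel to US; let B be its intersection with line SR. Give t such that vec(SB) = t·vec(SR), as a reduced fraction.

t = 2/9

Work in coordinates with U = (0, 0), P = (1, 0), Z = (0, 1), S = (4, 3).
1. R is where the line through S parallel to ZU meets line PU ⇒ R = (4, 0)
2. X lies on line SZ with SX:XZ = 2:(-5) ⇒ X = (20/3, 13/3)
through X parallel to US: direction (4, 3); meets SR at B = (4, 7/3)
B = S + t·(R−S) with t = 2/9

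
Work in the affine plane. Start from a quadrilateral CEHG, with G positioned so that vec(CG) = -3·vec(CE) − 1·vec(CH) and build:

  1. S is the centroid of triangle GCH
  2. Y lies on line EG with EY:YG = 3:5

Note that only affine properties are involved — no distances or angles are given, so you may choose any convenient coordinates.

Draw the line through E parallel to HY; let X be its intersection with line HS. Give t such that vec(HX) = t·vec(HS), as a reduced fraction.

t = -15/7

Choose coordinates C = (0, 0), E = (1, 0), H = (0, 1), G = (-3, -1).
1. S is the centroid of triangle GCH ⇒ S = (-1, 0)
2. Y lies on line EG with EY:YG = 3:5 ⇒ Y = (-1/2, -3/8)
through E parallel to HY: direction (-1/2, -11/8); meets HS at X = (15/7, 22/7)
X = H + t·(S−H) with t = -15/7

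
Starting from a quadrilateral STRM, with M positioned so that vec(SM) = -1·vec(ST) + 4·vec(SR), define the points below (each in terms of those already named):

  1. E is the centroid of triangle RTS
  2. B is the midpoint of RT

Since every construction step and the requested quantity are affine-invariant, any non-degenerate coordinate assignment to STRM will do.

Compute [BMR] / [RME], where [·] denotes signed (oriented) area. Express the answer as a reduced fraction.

Assign S = (0, 0), T = (1, 0), R = (0, 1), M = (-1, 4) — the answer is frame-independent, so this choice is without loss of generality.
1. E is the centroid of triangle RTS ⇒ E = (1/3, 1/3)
2. B is the midpoint of RT ⇒ B = (1/2, 1/2)
2·[BMR] = 1, 2·[RME] = -1/3
[BMR]:[RME] = 1:-1/3 = -3

[BMR]:[RME] = -3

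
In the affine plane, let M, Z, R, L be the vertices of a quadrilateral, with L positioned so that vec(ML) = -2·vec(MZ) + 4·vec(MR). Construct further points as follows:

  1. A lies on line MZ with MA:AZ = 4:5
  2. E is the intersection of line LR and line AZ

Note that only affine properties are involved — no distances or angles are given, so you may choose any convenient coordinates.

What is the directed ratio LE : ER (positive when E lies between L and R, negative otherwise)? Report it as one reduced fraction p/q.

Work in coordinates with M = (0, 0), Z = (1, 0), R = (0, 1), L = (-2, 4).
1. A lies on line MZ with MA:AZ = 4:5 ⇒ A = (4/9, 0)
2. E is the intersection of line LR and line AZ ⇒ E = (2/3, 0)
E = L + t·(R−L) with t = 4/3, so LE:ER = t:(1−t) = 4/3:-1/3

LE:ER = -4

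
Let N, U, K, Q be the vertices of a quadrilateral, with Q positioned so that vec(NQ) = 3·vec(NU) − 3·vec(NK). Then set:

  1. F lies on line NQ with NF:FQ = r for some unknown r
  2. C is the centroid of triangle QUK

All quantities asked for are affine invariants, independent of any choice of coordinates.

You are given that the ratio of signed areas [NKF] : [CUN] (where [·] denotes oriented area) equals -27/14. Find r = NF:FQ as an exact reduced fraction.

Assign N = (0, 0), U = (1, 0), K = (0, 1), Q = (3, -3) — the answer is frame-independent, so this choice is without loss of generality.
1. With NF:FQ = r, write λ = r/(r+1) so F = N + λ·(Q−N); F is affine-linear in λ
2. C is the centroid of triangle QUK ⇒ C = (4/3, -2/3)
Every point depending on F is an affine combination of F and λ-independent points, so each such coordinate is linear in λ; the λ² term in each signed area is a multiple of (Q−N)×(Q−N) = 0, so 2·[NKF] and 2·[CUN] are each linear in λ. Evaluating at λ=0 and λ=1:
  2·[NKF] = -3·λ,   2·[CUN] = 2/3
So [NKF]:[CUN] = (-3·λ) / (2/3). Setting this equal to -27/14:
  -3·λ = -27/14·(2/3)  ⇒  λ = 3/7
Then r = λ/(1−λ) = (3/7)/(4/7) = 3/4. Check: with r = 3/4, F = (9/7, -9/7) and [NKF]:[CUN] = -27/14 as required.

r = 3/4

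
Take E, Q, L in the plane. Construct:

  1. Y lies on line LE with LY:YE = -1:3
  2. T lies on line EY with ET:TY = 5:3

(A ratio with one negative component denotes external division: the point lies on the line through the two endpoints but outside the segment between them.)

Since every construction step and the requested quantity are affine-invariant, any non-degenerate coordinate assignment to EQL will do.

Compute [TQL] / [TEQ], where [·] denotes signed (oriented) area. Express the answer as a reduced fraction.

[TQL]:[TEQ] = 1/15

Work in coordinates with E = (0, 0), Q = (1, 0), L = (0, 1).
1. Y lies on line LE with LY:YE = -1:3 ⇒ Y = (0, 3/2)
2. T lies on line EY with ET:TY = 5:3 ⇒ T = (0, 15/16)
2·[TQL] = 1/16, 2·[TEQ] = 15/16
[TQL]:[TEQ] = 1/16:15/16 = 1/15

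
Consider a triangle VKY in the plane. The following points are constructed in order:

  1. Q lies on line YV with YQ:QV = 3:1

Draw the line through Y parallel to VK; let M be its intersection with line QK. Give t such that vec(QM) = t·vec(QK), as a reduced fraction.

t = -3

Set V = (0, 0), K = (1, 0), Y = (0, 1); any affine frame gives the same invariant.
1. Q lies on line YV with YQ:QV = 3:1 ⇒ Q = (0, 1/4)
through Y parallel to VK: direction (1, 0); meets QK at M = (-3, 1)
M = Q + t·(K−Q) with t = -3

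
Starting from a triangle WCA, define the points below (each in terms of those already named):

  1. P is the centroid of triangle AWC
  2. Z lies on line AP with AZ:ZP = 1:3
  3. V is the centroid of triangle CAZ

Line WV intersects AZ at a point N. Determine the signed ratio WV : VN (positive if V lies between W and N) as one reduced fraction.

Set W = (0, 0), C = (1, 0), A = (0, 1); any affine frame gives the same invariant.
1. P is the centroid of triangle AWC ⇒ P = (1/3, 1/3)
2. Z lies on line AP with AZ:ZP = 1:3 ⇒ Z = (1/12, 5/6)
3. V is the centroid of triangle CAZ ⇒ V = (13/36, 11/18)
line WV meets AZ at N = (13/48, 11/24)
V = W + t·(N−W) with t = 4/3, so WV:VN = 4/3:-1/3

WV:VN = -4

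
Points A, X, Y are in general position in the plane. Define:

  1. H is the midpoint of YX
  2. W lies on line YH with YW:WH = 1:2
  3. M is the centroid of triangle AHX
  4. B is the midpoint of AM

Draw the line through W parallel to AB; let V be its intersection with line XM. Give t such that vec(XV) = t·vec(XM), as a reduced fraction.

t = 10/3

Set A = (0, 0), X = (1, 0), Y = (0, 1); any affine frame gives the same invariant.
1. H is the midpoint of YX ⇒ H = (1/2, 1/2)
2. W lies on line YH with YW:WH = 1:2 ⇒ W = (1/6, 5/6)
3. M is the centroid of triangle AHX ⇒ M = (1/2, 1/6)
4. B is the midpoint of AM ⇒ B = (1/4, 1/12)
through W parallel to AB: direction (1/4, 1/12); meets XM at V = (-2/3, 5/9)
V = X + t·(M−X) with t = 10/3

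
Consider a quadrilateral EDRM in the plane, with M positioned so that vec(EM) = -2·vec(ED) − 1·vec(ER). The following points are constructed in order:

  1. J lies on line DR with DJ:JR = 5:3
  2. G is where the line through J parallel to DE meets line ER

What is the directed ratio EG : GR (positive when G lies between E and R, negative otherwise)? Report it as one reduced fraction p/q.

EG:GR = 5/3

Work in coordinates with E = (0, 0), D = (1, 0), R = (0, 1), M = (-2, -1).
1. J lies on line DR with DJ:JR = 5:3 ⇒ J = (3/8, 5/8)
2. G is where the line through J parallel to DE meets line ER ⇒ G = (0, 5/8)
G = E + t·(R−E) with t = 5/8, so EG:GR = t:(1−t) = 5/8:3/8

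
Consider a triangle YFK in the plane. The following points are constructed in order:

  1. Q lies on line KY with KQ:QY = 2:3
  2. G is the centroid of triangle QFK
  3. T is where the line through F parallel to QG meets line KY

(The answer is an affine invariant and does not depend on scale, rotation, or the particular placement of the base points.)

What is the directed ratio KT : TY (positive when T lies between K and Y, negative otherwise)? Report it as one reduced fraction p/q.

KT:TY = 4

Work in coordinates with Y = (0, 0), F = (1, 0), K = (0, 1).
1. Q lies on line KY with KQ:QY = 2:3 ⇒ Q = (0, 3/5)
2. G is the centroid of triangle QFK ⇒ G = (1/3, 8/15)
3. T is where the line through F parallel to QG meets line KY ⇒ T = (0, 1/5)
T = K + t·(Y−K) with t = 4/5, so KT:TY = t:(1−t) = 4/5:1/5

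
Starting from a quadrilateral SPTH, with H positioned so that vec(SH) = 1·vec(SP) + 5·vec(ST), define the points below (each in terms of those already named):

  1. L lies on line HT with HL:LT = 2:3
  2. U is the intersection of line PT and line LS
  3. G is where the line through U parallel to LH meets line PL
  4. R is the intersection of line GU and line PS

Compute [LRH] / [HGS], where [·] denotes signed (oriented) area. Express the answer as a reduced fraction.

Choose coordinates S = (0, 0), P = (1, 0), T = (0, 1), H = (1, 5).
1. L lies on line HT with HL:LT = 2:3 ⇒ L = (3/5, 17/5)
2. U is the intersection of line PT and line LS ⇒ U = (3/20, 17/20)
3. G is where the line through U parallel to LH meets line PL ⇒ G = (33/50, 289/100)
4. R is the intersection of line GU and line PS ⇒ R = (-1/16, 0)
2·[LRH] = 3/10, 2·[HGS] = -41/100
[LRH]:[HGS] = 3/10:-41/100 = -30/41

[LRH]:[HGS] = -30/41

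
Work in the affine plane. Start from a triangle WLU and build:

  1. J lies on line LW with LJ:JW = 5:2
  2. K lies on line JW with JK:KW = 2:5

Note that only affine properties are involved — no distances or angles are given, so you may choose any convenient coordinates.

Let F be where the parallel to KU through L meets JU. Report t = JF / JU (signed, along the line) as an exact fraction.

Set W = (0, 0), L = (1, 0), U = (0, 1); any affine frame gives the same invariant.
1. J lies on line LW with LJ:JW = 5:2 ⇒ J = (2/7, 0)
2. K lies on line JW with JK:KW = 2:5 ⇒ K = (10/49, 0)
through L parallel to KU: direction (-10/49, 1); meets JU at F = (39/14, -35/4)
F = J + t·(U−J) with t = -35/4

t = -35/4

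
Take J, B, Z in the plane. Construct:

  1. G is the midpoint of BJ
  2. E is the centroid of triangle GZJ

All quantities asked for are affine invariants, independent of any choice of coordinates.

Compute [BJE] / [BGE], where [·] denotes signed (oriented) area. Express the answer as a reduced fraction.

[BJE]:[BGE] = 2

Set J = (0, 0), B = (1, 0), Z = (0, 1); any affine frame gives the same invariant.
1. G is the midpoint of BJ ⇒ G = (1/2, 0)
2. E is the centroid of triangle GZJ ⇒ E = (1/6, 1/3)
2·[BJE] = -1/3, 2·[BGE] = -1/6
[BJE]:[BGE] = -1/3:-1/6 = 2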